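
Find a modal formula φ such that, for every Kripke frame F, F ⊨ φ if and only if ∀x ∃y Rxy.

The condition is seriality. The D schema □s → ◇s defines it.
Suppose □s→◇s is valid. At any x set V(s)=W. Then □s at x, so ◇s at x, so x has a successor.

□s → ◇s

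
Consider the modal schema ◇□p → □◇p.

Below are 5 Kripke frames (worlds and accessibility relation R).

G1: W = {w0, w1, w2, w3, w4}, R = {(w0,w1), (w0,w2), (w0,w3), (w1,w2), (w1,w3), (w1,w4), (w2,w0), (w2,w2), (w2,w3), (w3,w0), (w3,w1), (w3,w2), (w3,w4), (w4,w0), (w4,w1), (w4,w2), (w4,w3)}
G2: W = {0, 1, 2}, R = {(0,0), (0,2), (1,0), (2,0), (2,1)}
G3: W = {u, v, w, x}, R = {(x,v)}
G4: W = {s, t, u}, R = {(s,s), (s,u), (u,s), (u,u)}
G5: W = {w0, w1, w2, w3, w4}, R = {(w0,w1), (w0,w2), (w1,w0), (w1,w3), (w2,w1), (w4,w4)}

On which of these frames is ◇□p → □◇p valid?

G1, G2, G4

Frame correspondent (Sahlqvist): ∀x ∀y ∀z (Rxy ∧ Rxz → ∃w (Ryw ∧ Rzw)) — i.e. convergence.
G1: holds.
G2: holds.
G3: fails — Rxv and Rxv but v and v have no common successor.
G4: holds.
G5: fails — Rw0w1 and Rw0w2 but w1 and w2 have no common successor.
Valid on: G1, G2, G4.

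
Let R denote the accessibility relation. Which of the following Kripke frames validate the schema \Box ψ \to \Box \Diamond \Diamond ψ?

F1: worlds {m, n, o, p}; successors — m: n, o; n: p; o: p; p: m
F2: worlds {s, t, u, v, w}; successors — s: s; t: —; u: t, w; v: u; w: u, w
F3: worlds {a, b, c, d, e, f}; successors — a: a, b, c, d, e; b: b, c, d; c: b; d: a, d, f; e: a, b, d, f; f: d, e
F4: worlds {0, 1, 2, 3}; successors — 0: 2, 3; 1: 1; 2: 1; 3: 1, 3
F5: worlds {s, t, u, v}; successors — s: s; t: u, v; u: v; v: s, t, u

F3, F5

This is the axiom for a generalized confluence (Geach) condition; its first-order frame correspondent is \forall x \forall z (xRz \to \exists w (xRw \wedge z R^2 w)).
F1: fails — mRn but no w with mRw and nR²w.
F2: fails — uRt but no w* with uRw* and tR²w*.
F3: condition met.
F4: fails — 0R2 but no w with 0Rw and 2R²w.
F5: condition met.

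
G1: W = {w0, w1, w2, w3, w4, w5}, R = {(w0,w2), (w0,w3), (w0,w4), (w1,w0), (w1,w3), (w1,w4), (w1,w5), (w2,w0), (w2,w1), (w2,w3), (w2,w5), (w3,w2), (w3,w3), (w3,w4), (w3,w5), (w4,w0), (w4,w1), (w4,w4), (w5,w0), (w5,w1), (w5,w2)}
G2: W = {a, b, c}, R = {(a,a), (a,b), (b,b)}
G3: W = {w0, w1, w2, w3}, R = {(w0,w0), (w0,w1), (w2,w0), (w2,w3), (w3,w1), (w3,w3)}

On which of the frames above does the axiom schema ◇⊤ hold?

Frame correspondent (Sahlqvist): ∀x ∃y Rxy — i.e. seriality.
G1: satisfies the condition.
G2: fails — world c has no successor.
G3: fails — world w1 has no successor.
Valid on: G1.

G1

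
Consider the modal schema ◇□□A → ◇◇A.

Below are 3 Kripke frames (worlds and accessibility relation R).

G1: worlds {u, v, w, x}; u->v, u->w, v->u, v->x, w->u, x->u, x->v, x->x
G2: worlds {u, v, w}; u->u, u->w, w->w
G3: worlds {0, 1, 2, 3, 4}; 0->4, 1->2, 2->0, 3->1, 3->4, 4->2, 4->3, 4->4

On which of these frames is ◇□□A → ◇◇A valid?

G2

The schema corresponds to a generalized confluence (Geach) condition: ∀x ∀y (xRy → ∃w (yR²w ∧ xR²w)).
G1: fails — uRw but no t with wR²t and uR²t.
G2: satisfies the condition.
G3: fails — 1R2 but no w with 2R²w and 1R²w.
Valid on: G2.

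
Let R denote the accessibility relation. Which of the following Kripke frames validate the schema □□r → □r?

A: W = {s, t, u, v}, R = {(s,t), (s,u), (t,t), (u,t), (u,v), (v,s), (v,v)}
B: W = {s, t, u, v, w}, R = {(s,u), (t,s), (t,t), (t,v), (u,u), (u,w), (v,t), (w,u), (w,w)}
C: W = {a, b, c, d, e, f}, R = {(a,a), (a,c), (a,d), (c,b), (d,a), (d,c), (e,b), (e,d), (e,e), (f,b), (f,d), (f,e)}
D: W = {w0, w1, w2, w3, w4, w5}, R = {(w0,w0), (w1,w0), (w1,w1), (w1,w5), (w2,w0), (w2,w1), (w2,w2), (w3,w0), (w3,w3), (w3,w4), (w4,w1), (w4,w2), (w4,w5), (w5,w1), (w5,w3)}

Frame correspondent (Sahlqvist): ∀x ∀y (Rxy → ∃z (Rxz ∧ Rzy)) — i.e. density.
A: fails — Rsu but no z with Rsz and Rzu.
B: ✓.
C: fails — Rcb but no z with Rcz and Rzb.
D: ✓.

B, D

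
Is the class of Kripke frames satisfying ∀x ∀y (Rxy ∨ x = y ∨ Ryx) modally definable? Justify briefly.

Not modally definable

If a class were modally definable it would be closed under disjoint unions (Goldblatt–Thomason).
Take 2 disjoint single-world reflexive frames: each is trivially connected, but their disjoint union has 2 worlds with no edge between distinct components, so it is not connected.
Hence connectedness of R is not modally definable.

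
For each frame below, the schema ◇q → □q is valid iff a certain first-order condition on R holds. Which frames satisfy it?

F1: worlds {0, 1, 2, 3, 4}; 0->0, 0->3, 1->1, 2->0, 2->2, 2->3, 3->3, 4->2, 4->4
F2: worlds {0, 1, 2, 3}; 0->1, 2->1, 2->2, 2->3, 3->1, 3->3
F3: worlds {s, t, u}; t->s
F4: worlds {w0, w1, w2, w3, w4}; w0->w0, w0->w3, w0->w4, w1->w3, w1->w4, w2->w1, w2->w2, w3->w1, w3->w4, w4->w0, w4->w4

F3

Frame correspondent (Sahlqvist): ∀x ∀y ∀z (Rxy ∧ Rxz → y = z) — i.e. partial functionality.
F1: fails — 0 sees both 0 and 3.
F2: fails — 2 sees both 1 and 2.
F3: ✓.
F4: fails — w0 sees both w0 and w3.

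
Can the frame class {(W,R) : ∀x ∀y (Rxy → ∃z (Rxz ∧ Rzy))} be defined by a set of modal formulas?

Yes, by □□r → □r

The condition is density. A defining modal formula is □□r → □r.
Suppose □□r→□r is valid. Take Rxy and set V(r)={w : xR²w}. Then □□r at x, so □r at x, so r at y, i.e. ∃z(Rxz∧Rzy).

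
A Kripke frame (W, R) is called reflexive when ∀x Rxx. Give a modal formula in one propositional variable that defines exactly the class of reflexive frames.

This is reflexivity; the standard corresponding axiom is T: □q → q.

□q → q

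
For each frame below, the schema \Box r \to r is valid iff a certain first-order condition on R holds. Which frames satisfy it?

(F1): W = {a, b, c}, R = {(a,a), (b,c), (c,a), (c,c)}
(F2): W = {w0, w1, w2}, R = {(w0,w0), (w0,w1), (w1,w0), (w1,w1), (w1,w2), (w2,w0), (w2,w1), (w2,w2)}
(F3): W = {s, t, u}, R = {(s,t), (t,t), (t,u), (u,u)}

Frame correspondent (Sahlqvist): \forall x Rxx — i.e. reflexivity.
(F1): fails — world b does not see itself.
(F2): satisfies the condition.
(F3): fails — world s does not see itself.

(F2)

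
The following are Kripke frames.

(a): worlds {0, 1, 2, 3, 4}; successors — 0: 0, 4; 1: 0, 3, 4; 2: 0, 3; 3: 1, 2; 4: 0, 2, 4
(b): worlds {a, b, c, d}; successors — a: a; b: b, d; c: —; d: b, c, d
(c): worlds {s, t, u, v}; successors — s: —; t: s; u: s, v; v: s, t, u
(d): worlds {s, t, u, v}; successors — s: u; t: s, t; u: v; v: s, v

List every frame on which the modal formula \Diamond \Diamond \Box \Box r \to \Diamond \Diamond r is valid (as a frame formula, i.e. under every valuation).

(a)

This is the axiom for a generalized confluence (Geach) condition; its first-order frame correspondent is \forall x \forall y (x R^2 y \to \exists w (y R^2 w \wedge x R^2 w)).
(a): ✓.
(b): fails — bR²c but no w with cR²w and bR²w.
(c): fails — uR²s but no w with sR²w and uR²w.
(d): fails — tR²s but no w with sR²w and tR²w.
Valid on: (a).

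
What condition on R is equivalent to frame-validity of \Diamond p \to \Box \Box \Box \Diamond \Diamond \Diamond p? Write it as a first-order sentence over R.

This is a Sahlqvist (Geach-type) schema ◇^1□^0p → □^3◇^3p.
Minimal-valuation argument: fix x; take any y with xR^1y and any z with xR^3z. Set V(p) to the set of worlds R-reachable from y in exactly 0 steps. Then □^0p holds at y, so the antecedent holds at x; validity forces ◇^3p at z, giving a w with zR^3w and yR^0w.
First-order correspondent: \forall x \forall y \forall z ((xRy \wedge x R^3 z) \to \exists w (y = w \wedge z R^3 w)).

\forall x \forall y \forall z ((xRy \wedge x R^3 z) \to \exists w (y = w \wedge z R^3 w))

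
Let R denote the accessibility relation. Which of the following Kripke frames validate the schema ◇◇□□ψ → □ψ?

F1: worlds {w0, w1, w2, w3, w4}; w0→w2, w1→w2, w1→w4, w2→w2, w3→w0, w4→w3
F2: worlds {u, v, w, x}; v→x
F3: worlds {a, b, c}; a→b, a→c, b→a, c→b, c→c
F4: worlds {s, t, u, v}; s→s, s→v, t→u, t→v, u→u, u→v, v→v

Frame correspondent (Sahlqvist): ∀x ∀y ∀z ((xR²y ∧ xRz) → ∃w (yR²w ∧ z = w)) — i.e. a generalized confluence (Geach) condition.
F1: fails — w1R²w2, w1Rw4 but no w with w2R²w and w4=w.
F2: condition met.
F3: fails — bR²b, bRa but no w with bR²w and a=w.
F4: fails — sR²v, sRs but no w with vR²w and s=w.
Valid on: F2.

F2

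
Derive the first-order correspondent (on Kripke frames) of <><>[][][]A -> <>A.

This is a Sahlqvist (Geach-type) schema ◇^2□^3A → □^0◇^1A.
First-order correspondent: forall x forall y (x R^2 y -> exists w (y R^3 w & xRw)).

forall x forall y (x R^2 y -> exists w (y R^3 w & xRw))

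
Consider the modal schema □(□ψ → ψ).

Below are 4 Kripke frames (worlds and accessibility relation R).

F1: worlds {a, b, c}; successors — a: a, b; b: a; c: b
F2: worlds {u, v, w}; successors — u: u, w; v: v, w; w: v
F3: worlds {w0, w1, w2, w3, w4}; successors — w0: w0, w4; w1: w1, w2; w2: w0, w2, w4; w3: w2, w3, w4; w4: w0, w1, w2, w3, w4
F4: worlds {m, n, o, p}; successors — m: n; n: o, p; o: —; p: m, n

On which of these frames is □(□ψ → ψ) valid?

The schema corresponds to shift-reflexivity: ∀x ∀y (Rxy → Ryy).
F1: fails — Rab but not Rbb.
F2: fails — Ruw but not Rww.
F3: condition met.
F4: fails — Rpm but not Rmm.

F3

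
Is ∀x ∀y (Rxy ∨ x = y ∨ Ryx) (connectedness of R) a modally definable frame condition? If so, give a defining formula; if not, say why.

Any modally definable frame class is closed under disjoint unions.
Take 2 disjoint single-world reflexive frames: each is trivially connected, but their disjoint union has 2 worlds with no edge between distinct components, so it is not connected.
Hence connectedness of R is not modally definable.

No — not modally definable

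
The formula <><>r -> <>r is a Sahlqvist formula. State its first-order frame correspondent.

Replacing r by ¬r and contraposing gives the equivalent schema □r → □□r.
Suppose □r→□□r is valid. Take Rxy, Ryz and set V(r)={w : Rxw}. Then □r at x, so □□r at x, so □r at y, so r at z, i.e. Rxz.

transitivity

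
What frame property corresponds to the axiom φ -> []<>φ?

symmetry

This schema is the B axiom.
Its frame correspondent is symmetry — forall x forall y (Rxy -> Ryx).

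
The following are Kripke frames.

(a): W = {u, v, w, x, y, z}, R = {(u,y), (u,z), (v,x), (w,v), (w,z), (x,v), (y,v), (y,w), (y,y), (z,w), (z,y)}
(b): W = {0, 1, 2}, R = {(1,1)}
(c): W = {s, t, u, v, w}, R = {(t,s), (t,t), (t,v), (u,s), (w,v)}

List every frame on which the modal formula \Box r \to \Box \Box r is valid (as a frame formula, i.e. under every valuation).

Frame correspondent (Sahlqvist): \forall x \forall y \forall z (Rxy \wedge Ryz \to Rxz) — i.e. transitivity.
(a): fails — Ruz and Rzw but not Ruw.
(b): satisfies the condition.
(c): satisfies the condition.
Valid on: (b), (c).

(b), (c)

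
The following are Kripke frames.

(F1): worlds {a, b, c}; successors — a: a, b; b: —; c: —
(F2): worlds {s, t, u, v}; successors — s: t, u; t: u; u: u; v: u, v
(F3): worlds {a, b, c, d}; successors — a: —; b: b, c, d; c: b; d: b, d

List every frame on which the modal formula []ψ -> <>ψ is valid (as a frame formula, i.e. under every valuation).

(F2)

This is the axiom for seriality; its first-order frame correspondent is forall x exists y Rxy.
(F1): fails — world b has no successor.
(F2): holds.
(F3): fails — world a has no successor.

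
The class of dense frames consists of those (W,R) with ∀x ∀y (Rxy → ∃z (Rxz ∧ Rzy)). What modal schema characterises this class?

The condition is density. The C4 schema □□q → □q defines it.
Suppose □□q→□q is valid. Take Rxy and set V(q)={w : xR²w}. Then □□q at x, so □q at x, so q at y, i.e. ∃z(Rxz∧Rzy).

□□q → □q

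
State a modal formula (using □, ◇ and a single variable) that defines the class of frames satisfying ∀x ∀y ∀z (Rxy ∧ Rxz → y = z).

A defining formula is ◇p → □p (the CD axiom).
Suppose ◇p→□p is valid. Take Rxy, Rxz and set V(p)={y}. Then ◇p at x, so □p at x, so p at z, i.e. z=y.

◇p → □p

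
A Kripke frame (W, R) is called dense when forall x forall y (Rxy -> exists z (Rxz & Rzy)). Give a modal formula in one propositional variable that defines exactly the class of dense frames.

□□p → □p

This is density; the standard corresponding axiom is C4: □□p → □p.
Suppose □□p→□p is valid. Take Rxy and set V(p)={w : xR²w}. Then □□p at x, so □p at x, so p at y, i.e. ∃z(Rxz∧Rzy).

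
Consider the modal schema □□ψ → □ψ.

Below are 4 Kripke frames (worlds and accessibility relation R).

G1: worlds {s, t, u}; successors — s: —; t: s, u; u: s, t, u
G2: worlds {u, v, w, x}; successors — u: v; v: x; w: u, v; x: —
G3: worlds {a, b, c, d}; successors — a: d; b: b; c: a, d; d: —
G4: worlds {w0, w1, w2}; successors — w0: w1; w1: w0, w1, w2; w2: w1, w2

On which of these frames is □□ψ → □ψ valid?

Frame correspondent (Sahlqvist): ∀x ∀y (Rxy → ∃z (Rxz ∧ Rzy)) — i.e. density.
G1: condition met.
G2: fails — Ruv but no z with Ruz and Rzv.
G3: fails — Rca but no z with Rcz and Rza.
G4: condition met.
Valid on: G1, G4.

G1, G4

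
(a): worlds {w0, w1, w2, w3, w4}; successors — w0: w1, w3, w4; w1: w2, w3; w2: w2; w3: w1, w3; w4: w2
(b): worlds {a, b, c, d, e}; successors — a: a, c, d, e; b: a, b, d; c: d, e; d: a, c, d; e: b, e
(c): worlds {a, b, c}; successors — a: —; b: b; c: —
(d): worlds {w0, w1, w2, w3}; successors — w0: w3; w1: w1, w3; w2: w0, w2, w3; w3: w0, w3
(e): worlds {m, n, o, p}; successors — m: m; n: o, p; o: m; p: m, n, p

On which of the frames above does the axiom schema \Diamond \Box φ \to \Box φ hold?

The schema corresponds to the Euclidean property: \forall x \forall y \forall z (Rxy \wedge Rxz \to Ryz).
(a): fails — Rw0w4 and Rw0w4 but not Rw4w4.
(b): fails — Rae and Raa but not Rea.
(c): condition met.
(d): fails — Rw1w3 and Rw1w1 but not Rw3w1.
(e): fails — Rno and Rno but not Roo.
Valid on: (c).

(c)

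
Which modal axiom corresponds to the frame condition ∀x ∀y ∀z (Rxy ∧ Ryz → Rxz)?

□p → □□p

The condition is transitivity. The 4 schema □p → □□p defines it.
Suppose □p→□□p is valid. Take Rxy, Ryz and set V(p)={w : Rxw}. Then □p at x, so □□p at x, so □p at y, so p at z, i.e. Rxz.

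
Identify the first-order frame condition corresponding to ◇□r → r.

symmetry

This is frame-equivalent to r → □◇r (substitute ¬r for r and contrapose).
Suppose r→□◇r is valid. Take Rxy and set V(r)={x}. Then r at x, so □◇r at x, so ◇r at y, so some z with Ryz has r; z=x, i.e. Ryx.
Conversely, any frame satisfying ∀x ∀y (Rxy → Ryx) validates the schema.
Frame condition: ∀x ∀y (Rxy → Ryx).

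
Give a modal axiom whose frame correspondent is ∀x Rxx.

□p → p

This is reflexivity; the standard corresponding axiom is T: □p → p.
Suppose □p→p is valid. At any x set V(p)={w : Rxw}. Then □p holds at x, so p holds at x, i.e. Rxx.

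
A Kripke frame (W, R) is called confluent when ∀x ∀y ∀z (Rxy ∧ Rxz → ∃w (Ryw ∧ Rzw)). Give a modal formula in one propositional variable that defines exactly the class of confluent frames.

A defining formula is ◇□ψ → □◇ψ (the .2 axiom).
Suppose ◇□ψ→□◇ψ is valid. Take Rxy, Rxz and set V(ψ)={w : Ryw}. Then □ψ at y so ◇□ψ at x, so □◇ψ at x, so ◇ψ at z, giving w with Rzw and Ryw.

◇□ψ → □◇ψ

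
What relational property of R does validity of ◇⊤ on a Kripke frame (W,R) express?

Seriality

This schema is equivalent to the D axiom □φ → ◇φ.
Its frame correspondent is seriality — ∀x ∃y Rxy.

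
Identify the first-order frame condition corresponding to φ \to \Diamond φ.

Reflexivity

Equivalently (dual form): □φ → φ.
Suppose □φ→φ is valid. At any x set V(φ)={w : Rxw}. Then □φ holds at x, so φ holds at x, i.e. Rxx.
Conversely, on a frame with reflexivity the schema holds at every world under every valuation.
Frame condition: \forall x Rxx.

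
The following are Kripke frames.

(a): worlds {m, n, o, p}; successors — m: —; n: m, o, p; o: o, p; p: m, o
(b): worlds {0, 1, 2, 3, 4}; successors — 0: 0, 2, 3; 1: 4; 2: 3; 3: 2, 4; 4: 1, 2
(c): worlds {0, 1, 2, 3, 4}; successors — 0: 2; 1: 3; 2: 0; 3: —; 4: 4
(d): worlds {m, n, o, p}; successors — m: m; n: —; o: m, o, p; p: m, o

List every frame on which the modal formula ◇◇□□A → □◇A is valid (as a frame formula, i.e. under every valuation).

The schema corresponds to a generalized confluence (Geach) condition: ∀x ∀y ∀z ((xR²y ∧ xRz) → ∃w (yR²w ∧ zRw)).
(a): fails — nR²m, nRm but no w with mR²w and mRw.
(b): fails — 0R²2, 0R2 but no w with 2R²w and 2Rw.
(c): condition met.
(d): condition met.
Valid on: (c), (d).

(c), (d)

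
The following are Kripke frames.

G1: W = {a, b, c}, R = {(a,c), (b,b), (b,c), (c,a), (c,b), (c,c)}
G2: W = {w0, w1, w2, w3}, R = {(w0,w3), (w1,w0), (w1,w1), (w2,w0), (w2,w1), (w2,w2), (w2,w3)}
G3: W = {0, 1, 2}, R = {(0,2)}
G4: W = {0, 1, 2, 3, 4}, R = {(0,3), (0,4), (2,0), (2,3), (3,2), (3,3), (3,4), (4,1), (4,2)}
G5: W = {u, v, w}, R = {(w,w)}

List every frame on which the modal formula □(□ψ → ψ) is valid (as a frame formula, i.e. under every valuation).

Frame correspondent (Sahlqvist): ∀x ∀y (Rxy → Ryy) — i.e. shift-reflexivity.
G1: fails — Rca but not Raa.
G2: fails — Rw1w0 but not Rw0w0.
G3: fails — R02 but not R22.
G4: fails — R34 but not R44.
G5: ✓.
Valid on: G5.

G5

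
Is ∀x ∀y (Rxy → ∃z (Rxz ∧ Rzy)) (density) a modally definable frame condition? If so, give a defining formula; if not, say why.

Yes — defined by □□r → □r

This is a Sahlqvist condition; the C4 axiom □□r → □r defines it.
Suppose □□r→□r is valid. Take Rxy and set V(r)={w : xR²w}. Then □□r at x, so □r at x, so r at y, i.e. ∃z(Rxz∧Rzy).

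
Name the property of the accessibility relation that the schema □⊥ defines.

Emptiness of R

This schema is the Ver axiom.
Its frame correspondent is emptiness of R — ∀x ∀y ¬Rxy.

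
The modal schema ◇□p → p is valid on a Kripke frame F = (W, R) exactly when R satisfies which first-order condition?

Replacing p by ¬p and contraposing gives the equivalent schema p → □◇p.
Suppose p→□◇p is valid. Take Rxy and set V(p)={x}. Then p at x, so □◇p at x, so ◇p at y, so some z with Ryz has p; z=x, i.e. Ryx.
The converse is a direct semantic check.
Frame condition: ∀x ∀y (Rxy → Ryx).

symmetry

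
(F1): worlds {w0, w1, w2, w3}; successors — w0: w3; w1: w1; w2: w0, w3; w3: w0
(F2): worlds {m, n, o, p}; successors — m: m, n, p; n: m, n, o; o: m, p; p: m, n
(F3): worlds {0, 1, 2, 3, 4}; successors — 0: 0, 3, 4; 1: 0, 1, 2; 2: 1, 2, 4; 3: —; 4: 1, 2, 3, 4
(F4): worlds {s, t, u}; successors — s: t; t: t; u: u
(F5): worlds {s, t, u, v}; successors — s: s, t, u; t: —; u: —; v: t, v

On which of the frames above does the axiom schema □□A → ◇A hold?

This is the axiom for a generalized confluence (Geach) condition; its first-order frame correspondent is ∀x ∃w (xR²w ∧ xRw).
(F1): fails — at w0 but no w with w0R²w and w0Rw.
(F2): satisfies the condition.
(F3): fails — at 3 but no w with 3R²w and 3Rw.
(F4): satisfies the condition.
(F5): fails — at t but no w with tR²w and tRw.

(F2), (F4)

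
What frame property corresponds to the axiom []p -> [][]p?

Suppose □p→□□p is valid. Take Rxy, Ryz and set V(p)={w : Rxw}. Then □p at x, so □□p at x, so □p at y, so p at z, i.e. Rxz.

Transitivity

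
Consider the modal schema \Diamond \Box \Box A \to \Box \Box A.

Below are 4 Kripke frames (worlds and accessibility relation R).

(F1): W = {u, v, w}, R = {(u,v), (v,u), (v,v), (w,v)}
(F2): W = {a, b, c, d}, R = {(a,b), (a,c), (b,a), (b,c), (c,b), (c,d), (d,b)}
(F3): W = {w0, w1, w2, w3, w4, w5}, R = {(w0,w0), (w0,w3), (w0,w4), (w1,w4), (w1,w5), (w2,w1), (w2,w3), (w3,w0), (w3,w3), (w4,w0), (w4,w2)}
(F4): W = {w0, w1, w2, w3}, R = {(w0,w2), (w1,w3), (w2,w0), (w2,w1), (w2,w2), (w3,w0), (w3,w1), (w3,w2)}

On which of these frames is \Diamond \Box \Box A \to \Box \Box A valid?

(F1)

This is the axiom for a generalized confluence (Geach) condition; its first-order frame correspondent is \forall x \forall y \forall z ((xRy \wedge x R^2 z) \to \exists w (y R^2 w \wedge z = w)).
(F1): satisfies the condition.
(F2): fails — aRb, aR²a but no w with bR²w and a=w.
(F3): fails — w0Rw3, w0R²w2 but no w with w3R²w and w2=w.
(F4): fails — w2Rw0, w2R²w3 but no w with w0R²w and w3=w.
Valid on: (F1).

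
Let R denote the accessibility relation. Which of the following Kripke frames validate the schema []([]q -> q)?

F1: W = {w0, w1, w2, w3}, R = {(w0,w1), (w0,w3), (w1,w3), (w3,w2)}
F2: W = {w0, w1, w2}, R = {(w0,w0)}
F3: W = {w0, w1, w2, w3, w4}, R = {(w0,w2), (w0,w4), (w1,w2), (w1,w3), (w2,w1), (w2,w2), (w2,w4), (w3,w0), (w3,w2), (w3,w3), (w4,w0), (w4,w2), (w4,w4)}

This is the axiom for shift-reflexivity; its first-order frame correspondent is forall x forall y (Rxy -> Ryy).
F1: fails — Rw0w1 but not Rw1w1.
F2: holds.
F3: fails — Rw3w0 but not Rw0w0.
Valid on: F2.

F2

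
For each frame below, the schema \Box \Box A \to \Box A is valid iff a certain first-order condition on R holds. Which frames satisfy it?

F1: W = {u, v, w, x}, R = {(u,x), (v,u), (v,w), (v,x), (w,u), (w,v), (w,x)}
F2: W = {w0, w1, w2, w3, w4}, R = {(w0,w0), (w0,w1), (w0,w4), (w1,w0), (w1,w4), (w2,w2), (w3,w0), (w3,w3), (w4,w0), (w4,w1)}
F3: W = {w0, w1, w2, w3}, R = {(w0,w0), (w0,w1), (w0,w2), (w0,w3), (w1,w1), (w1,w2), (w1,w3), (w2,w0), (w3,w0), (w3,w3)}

F2, F3

This is the axiom for density; its first-order frame correspondent is \forall x \forall y (Rxy \to \exists z (Rxz \wedge Rzy)).
F1: fails — Rvw but no z with Rvz and Rzw.
F2: condition met.
F3: condition met.
Valid on: F2, F3.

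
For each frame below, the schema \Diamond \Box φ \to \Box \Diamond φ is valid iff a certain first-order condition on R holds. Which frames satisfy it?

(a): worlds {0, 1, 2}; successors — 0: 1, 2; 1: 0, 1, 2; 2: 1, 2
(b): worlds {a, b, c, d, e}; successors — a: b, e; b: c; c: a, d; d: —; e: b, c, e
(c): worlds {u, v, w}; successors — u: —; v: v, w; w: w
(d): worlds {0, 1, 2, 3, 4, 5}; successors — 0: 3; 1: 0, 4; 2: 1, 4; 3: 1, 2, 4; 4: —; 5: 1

(a), (c)

Frame correspondent (Sahlqvist): \forall x \forall y \forall z (Rxy \wedge Rxz \to \exists w (Ryw \wedge Rzw)) — i.e. convergence.
(a): holds.
(b): fails — Rcd and Rcd but d and d have no common successor.
(c): holds.
(d): fails — R10 and R14 but 0 and 4 have no common successor.
Valid on: (a), (c).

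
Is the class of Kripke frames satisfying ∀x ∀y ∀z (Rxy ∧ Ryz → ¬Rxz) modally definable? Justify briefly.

Modal frame validity is preserved under surjective bounded morphisms.
The 5-cycle (worlds s,t,u,v,w with s→t→u→v→w→s) is intransitive. Mapping every world to a single reflexive point • is a surjective bounded morphism; the reflexive point is not intransitive (R••∧R•• but R••).
Hence intransitivity is not modally definable.

Not modally definable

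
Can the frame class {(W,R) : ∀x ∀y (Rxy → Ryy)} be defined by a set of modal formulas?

Yes, by □(□q → q)

The condition is shift-reflexivity. A defining modal formula is □(□q → q).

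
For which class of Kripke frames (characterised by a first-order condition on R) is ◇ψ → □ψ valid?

This schema is the CD axiom.
Its frame correspondent is partial functionality — ∀x ∀y ∀z (Rxy ∧ Rxz → y = z).

partial functionality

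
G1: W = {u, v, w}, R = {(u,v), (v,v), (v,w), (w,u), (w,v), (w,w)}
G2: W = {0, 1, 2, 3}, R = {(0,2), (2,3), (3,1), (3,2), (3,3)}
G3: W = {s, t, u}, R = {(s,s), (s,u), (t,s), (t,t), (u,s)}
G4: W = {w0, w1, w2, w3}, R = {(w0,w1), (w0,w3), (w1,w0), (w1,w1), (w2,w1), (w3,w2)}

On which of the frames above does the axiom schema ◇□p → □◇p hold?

G1, G3

Frame correspondent (Sahlqvist): ∀x ∀y ∀z (Rxy ∧ Rxz → ∃w (Ryw ∧ Rzw)) — i.e. convergence.
G1: holds.
G2: fails — R32 and R31 but 2 and 1 have no common successor.
G3: holds.
G4: fails — Rw0w1 and Rw0w3 but w1 and w3 have no common successor.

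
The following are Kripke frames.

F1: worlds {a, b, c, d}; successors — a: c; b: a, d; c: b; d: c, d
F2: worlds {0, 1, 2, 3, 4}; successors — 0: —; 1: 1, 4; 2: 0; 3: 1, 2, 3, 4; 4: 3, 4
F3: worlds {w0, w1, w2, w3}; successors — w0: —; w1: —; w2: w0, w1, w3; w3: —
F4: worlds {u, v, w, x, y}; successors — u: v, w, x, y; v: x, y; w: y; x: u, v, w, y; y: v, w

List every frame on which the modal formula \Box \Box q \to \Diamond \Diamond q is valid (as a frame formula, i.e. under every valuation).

The schema corresponds to a generalized confluence (Geach) condition: \forall x \exists w (x R^2 w \wedge x R^2 w).
F1: condition met.
F2: fails — at 0 but no w with 0R²w and 0R²w.
F3: fails — at w0 but no w with w0R²w and w0R²w.
F4: condition met.

F1, F4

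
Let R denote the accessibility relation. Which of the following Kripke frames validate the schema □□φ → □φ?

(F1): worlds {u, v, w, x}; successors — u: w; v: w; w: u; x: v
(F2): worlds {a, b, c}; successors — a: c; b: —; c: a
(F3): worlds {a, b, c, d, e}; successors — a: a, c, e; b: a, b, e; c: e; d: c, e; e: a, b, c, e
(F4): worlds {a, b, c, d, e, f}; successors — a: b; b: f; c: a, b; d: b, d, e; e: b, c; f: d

(F3)

This is the axiom for density; its first-order frame correspondent is ∀x ∀y (Rxy → ∃z (Rxz ∧ Rzy)).
(F1): fails — Rwu but no z with Rwz and Rzu.
(F2): fails — Rac but no z with Raz and Rzc.
(F3): ✓.
(F4): fails — Rbf but no z with Rbz and Rzf.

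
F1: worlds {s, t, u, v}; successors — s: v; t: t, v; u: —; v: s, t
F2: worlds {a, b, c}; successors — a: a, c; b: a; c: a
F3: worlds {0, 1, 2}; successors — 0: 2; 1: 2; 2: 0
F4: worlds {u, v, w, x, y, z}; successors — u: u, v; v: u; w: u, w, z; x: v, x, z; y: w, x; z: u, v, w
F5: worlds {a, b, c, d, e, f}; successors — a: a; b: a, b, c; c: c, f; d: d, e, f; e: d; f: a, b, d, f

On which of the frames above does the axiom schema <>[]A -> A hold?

F1

This is the axiom for symmetry; its first-order frame correspondent is forall x forall y (Rxy -> Ryx).
F1: satisfies the condition.
F2: fails — Rba but not Rab.
F3: fails — R12 but not R21.
F4: fails — Ryx but not Rxy.
F5: fails — Rbc but not Rcb.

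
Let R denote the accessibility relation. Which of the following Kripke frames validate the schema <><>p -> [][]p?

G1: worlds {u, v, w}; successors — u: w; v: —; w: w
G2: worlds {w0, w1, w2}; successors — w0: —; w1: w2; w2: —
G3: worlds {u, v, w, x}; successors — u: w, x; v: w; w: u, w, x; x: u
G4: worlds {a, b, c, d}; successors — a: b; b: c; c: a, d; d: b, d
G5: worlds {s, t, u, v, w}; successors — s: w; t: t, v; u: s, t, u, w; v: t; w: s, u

G1, G2

This is the axiom for a generalized confluence (Geach) condition; its first-order frame correspondent is forall x forall y forall z ((x R^2 y & x R^2 z) -> exists w (y = w & z = w)).
G1: ✓.
G2: ✓.
G3: fails — uR²u, uR²w but u ≠ w.
G4: fails — bR²a, bR²d but a ≠ d.
G5: fails — sR²s, sR²u but s ≠ u.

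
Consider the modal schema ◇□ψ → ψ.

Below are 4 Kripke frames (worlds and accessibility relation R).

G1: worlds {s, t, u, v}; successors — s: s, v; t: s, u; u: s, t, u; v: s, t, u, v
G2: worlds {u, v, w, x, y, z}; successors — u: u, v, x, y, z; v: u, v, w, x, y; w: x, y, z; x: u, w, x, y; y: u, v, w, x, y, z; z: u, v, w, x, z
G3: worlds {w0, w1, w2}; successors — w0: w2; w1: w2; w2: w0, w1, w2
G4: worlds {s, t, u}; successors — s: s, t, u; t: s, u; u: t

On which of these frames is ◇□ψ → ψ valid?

G3

This is the axiom for symmetry; its first-order frame correspondent is ∀x ∀y (Rxy → Ryx).
G1: fails — Rus but not Rsu.
G2: fails — Rzx but not Rxz.
G3: satisfies the condition.
G4: fails — Rsu but not Rus.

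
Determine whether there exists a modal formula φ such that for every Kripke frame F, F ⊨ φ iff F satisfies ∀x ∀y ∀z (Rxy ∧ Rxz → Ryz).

This is a Sahlqvist condition; the 5 axiom ◇r → □◇r defines it.

Yes, by ◇r → □◇r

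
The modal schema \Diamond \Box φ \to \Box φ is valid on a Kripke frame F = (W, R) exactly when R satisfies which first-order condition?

The Euclidean property

Replacing φ by ¬φ and contraposing gives the equivalent schema ◇φ → □◇φ.
Suppose ◇φ→□◇φ is valid. Take Rxy, Rxz and set V(φ)={y}. Then ◇φ at x, so □◇φ at x, so ◇φ at z, so some w with Rzw has φ; w=y, i.e. Rzy. By symmetry of the argument, Ryz.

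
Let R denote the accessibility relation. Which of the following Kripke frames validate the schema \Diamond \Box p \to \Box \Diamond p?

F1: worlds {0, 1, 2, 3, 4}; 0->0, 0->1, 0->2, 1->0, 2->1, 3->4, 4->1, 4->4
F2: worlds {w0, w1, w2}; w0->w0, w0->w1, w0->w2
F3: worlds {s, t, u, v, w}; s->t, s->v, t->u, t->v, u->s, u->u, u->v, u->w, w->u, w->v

none

This is the axiom for convergence; its first-order frame correspondent is \forall x \forall y \forall z (Rxy \wedge Rxz \to \exists w (Ryw \wedge Rzw)).
F1: fails — R02 and R01 but 2 and 1 have no common successor.
F2: fails — Rw0w1 and Rw0w1 but w1 and w1 have no common successor.
F3: fails — Rsv and Rsv but v and v have no common successor.
Valid on no frame.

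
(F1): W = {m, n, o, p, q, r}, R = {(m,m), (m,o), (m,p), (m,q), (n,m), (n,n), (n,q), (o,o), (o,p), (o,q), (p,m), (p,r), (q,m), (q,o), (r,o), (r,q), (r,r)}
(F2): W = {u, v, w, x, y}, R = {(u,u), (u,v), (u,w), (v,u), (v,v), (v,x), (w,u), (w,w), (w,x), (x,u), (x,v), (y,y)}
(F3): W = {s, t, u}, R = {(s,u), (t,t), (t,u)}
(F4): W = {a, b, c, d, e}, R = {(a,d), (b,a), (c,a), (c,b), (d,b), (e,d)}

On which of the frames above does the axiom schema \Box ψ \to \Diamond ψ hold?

(F1), (F2), (F4)

Frame correspondent (Sahlqvist): \forall x \exists y Rxy — i.e. seriality.
(F1): ✓.
(F2): ✓.
(F3): fails — world u has no successor.
(F4): ✓.
Valid on: (F1), (F2), (F4).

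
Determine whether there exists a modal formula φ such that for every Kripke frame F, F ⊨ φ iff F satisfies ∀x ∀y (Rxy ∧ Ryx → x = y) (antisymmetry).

If a class were modally definable it would be closed under surjective bounded morphisms (Goldblatt–Thomason).
The 8-cycle (worlds 0,1,2,3,4,5,6,7 with 0→1→2→3→4→5→6→7→0) is antisymmetric. Sending even-indexed worlds to a and odd-indexed worlds to b is a surjective bounded morphism onto the two-world frame with a↔b, which is not antisymmetric.
So no modal formula (or set of formulas) defines exactly the antisymmetric frames.

Not modally definable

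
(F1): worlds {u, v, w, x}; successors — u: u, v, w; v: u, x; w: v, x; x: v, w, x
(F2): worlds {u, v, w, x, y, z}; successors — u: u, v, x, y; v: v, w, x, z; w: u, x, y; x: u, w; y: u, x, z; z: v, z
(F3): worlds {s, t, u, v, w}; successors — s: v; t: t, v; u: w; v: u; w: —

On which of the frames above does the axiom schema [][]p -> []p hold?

(F1)

This is the axiom for density; its first-order frame correspondent is forall x forall y (Rxy -> exists z (Rxz & Rzy)).
(F1): condition met.
(F2): fails — Rxw but no t with Rxt and Rtw.
(F3): fails — Ruw but no z with Ruz and Rzw.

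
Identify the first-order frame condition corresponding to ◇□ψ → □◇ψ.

convergence

Suppose ◇□ψ→□◇ψ is valid. Take Rxy, Rxz and set V(ψ)={w : Ryw}. Then □ψ at y so ◇□ψ at x, so □◇ψ at x, so ◇ψ at z, giving w with Rzw and Ryw.
Conversely, any frame satisfying ∀x ∀y ∀z (Rxy ∧ Rxz → ∃w (Ryw ∧ Rzw)) validates the schema.
Frame condition: ∀x ∀y ∀z (Rxy ∧ Rxz → ∃w (Ryw ∧ Rzw)).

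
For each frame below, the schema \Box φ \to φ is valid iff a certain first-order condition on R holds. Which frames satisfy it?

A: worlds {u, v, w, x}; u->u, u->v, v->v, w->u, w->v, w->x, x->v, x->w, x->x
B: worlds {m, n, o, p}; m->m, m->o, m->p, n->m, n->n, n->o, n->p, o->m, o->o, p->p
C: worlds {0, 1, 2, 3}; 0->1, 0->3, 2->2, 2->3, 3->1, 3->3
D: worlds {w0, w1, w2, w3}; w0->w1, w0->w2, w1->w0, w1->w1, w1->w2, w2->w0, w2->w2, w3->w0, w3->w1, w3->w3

The schema corresponds to reflexivity: \forall x Rxx.
A: fails — world w does not see itself.
B: ✓.
C: fails — world 0 does not see itself.
D: fails — world w0 does not see itself.

B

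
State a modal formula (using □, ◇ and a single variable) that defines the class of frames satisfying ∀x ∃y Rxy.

□q → ◇q

This is seriality; the standard corresponding axiom is D: □q → ◇q.
Suppose □q→◇q is valid. At any x set V(q)=W. Then □q at x, so ◇q at x, so x has a successor.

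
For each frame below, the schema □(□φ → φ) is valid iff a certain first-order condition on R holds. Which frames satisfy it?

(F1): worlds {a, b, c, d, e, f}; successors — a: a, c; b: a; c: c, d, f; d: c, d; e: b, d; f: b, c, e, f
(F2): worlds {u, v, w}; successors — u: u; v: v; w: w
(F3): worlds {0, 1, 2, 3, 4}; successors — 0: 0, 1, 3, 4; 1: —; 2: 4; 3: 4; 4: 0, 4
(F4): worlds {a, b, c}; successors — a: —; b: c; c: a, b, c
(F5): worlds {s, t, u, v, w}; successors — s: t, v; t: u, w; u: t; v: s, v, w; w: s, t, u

This is the axiom for shift-reflexivity; its first-order frame correspondent is ∀x ∀y (Rxy → Ryy).
(F1): fails — Reb but not Rbb.
(F2): condition met.
(F3): fails — R01 but not R11.
(F4): fails — Rca but not Raa.
(F5): fails — Rwt but not Rtt.

(F2)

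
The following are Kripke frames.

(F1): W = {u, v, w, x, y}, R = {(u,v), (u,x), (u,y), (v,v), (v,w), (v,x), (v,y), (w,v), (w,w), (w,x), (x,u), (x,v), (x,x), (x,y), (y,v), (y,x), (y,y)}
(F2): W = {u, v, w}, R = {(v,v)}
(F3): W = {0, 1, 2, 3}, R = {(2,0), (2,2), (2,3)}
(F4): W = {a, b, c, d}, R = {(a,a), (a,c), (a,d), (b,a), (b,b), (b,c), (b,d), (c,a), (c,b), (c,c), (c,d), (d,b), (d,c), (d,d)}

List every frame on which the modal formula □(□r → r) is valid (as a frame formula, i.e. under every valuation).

(F2), (F4)

This is the axiom for shift-reflexivity; its first-order frame correspondent is ∀x ∀y (Rxy → Ryy).
(F1): fails — Rxu but not Ruu.
(F2): satisfies the condition.
(F3): fails — R23 but not R33.
(F4): satisfies the condition.
Valid on: (F2), (F4).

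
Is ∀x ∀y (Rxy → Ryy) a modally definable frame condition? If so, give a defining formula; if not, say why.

Yes — defined by □(□p → p)

The condition is shift-reflexivity. A defining modal formula is □(□p → p).
Suppose □(□p→p) is valid. Take Rxy and set V(p)={w : Ryw}. Then at y, □p holds; since □(□p→p) at x, □p→p at y, so p at y, i.e. Ryy.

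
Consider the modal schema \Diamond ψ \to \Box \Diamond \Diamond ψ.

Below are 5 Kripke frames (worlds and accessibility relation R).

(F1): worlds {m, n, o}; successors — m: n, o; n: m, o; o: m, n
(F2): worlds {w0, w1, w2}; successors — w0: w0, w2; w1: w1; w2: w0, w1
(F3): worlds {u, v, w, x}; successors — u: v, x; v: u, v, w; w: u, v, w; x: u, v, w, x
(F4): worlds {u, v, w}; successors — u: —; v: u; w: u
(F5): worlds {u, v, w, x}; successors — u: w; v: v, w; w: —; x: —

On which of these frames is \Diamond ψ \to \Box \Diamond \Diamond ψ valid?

The schema corresponds to a generalized confluence (Geach) condition: \forall x \forall y \forall z ((xRy \wedge xRz) \to \exists w (y = w \wedge z R^2 w)).
(F1): satisfies the condition.
(F2): fails — w2Rw0, w2Rw1 but no w with w0=w and w1R²w.
(F3): satisfies the condition.
(F4): fails — vRu, vRu but no t with u=t and uR²t.
(F5): fails — uRw, uRw but no t with w=t and wR²t.
Valid on: (F1), (F3).

(F1), (F3)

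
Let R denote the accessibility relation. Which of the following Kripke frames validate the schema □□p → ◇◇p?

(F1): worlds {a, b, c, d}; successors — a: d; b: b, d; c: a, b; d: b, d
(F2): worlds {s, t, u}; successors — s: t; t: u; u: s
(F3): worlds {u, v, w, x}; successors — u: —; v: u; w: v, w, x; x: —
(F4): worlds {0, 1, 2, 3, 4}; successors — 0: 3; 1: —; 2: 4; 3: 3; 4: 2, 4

Frame correspondent (Sahlqvist): ∀x ∃w (xR²w ∧ xR²w) — i.e. a generalized confluence (Geach) condition.
(F1): condition met.
(F2): condition met.
(F3): fails — at u but no t with uR²t and uR²t.
(F4): fails — at 1 but no w with 1R²w and 1R²w.
Valid on: (F1), (F2).

(F1), (F2)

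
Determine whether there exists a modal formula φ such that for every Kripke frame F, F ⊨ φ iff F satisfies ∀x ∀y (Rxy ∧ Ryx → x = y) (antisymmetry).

Modal frame validity is preserved under surjective bounded morphisms.
The 6-cycle (worlds a,b,c,d,e,f with a→b→c→d→e→f→a) is antisymmetric. Sending even-indexed worlds to a and odd-indexed worlds to b is a surjective bounded morphism onto the two-world frame with a↔b, which is not antisymmetric.
So no modal formula (or set of formulas) defines exactly the antisymmetric frames.

Not modally definable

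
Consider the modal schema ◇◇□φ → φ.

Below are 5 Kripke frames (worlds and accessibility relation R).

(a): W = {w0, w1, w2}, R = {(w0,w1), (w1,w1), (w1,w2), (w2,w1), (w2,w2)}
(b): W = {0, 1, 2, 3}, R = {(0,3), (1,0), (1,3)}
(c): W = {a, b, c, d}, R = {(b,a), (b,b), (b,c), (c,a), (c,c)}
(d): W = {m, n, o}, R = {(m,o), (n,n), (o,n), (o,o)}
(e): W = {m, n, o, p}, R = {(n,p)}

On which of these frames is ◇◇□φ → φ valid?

The schema corresponds to a generalized confluence (Geach) condition: ∀x ∀y (xR²y → ∃w (yRw ∧ x = w)).
(a): fails — w0R²w1 but no w with w1Rw and w0=w.
(b): fails — 1R²3 but no w with 3Rw and 1=w.
(c): fails — bR²a but no w with aRw and b=w.
(d): fails — mR²n but no w with nRw and m=w.
(e): ✓.

(e)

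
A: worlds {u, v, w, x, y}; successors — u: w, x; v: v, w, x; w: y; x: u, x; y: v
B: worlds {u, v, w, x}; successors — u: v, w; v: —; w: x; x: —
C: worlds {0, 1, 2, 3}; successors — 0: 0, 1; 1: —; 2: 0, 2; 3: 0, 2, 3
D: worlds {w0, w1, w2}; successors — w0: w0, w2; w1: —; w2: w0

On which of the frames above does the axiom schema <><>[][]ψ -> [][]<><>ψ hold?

The schema corresponds to a generalized confluence (Geach) condition: forall x forall y forall z ((x R^2 y & x R^2 z) -> exists w (y R^2 w & z R^2 w)).
A: fails — vR²u, vR²w but no t with uR²t and wR²t.
B: fails — uR²x, uR²x but no t with xR²t and xR²t.
C: fails — 0R²0, 0R²1 but no w with 0R²w and 1R²w.
D: condition met.
Valid on: D.

D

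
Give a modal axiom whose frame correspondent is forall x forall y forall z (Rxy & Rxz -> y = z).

◇q → □q

A defining formula is ◇q → □q (the CD axiom).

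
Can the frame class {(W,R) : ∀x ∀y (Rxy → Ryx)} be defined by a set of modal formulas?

Yes, by q → □◇q

Yes: it is symmetry, defined by the B schema q → □◇q.
Suppose q→□◇q is valid. Take Rxy and set V(q)={x}. Then q at x, so □◇q at x, so ◇q at y, so some z with Ryz has q; z=x, i.e. Ryx.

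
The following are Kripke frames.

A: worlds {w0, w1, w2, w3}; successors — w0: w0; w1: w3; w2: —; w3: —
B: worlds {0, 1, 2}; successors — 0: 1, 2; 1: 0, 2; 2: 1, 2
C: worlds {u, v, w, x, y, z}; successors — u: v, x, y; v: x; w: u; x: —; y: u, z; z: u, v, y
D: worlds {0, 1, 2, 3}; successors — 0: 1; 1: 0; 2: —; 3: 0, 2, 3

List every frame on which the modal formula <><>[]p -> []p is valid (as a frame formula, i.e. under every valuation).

The schema corresponds to a generalized confluence (Geach) condition: forall x forall y forall z ((x R^2 y & xRz) -> exists w (yRw & z = w)).
A: holds.
B: fails — 0R²1, 0R1 but no w with 1Rw and 1=w.
C: fails — uR²x, uRv but no t with xRt and v=t.
D: fails — 3R²0, 3R0 but no w with 0Rw and 0=w.
Valid on: A.

A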